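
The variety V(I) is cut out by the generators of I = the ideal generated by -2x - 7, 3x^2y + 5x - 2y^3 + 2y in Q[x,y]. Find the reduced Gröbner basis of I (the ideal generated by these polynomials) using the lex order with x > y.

G = {x + 7/2, y^3 - 155/8y + 35/4}

f_1 = -2x - 7, LT = x.
f_2 = 3x^2y + 5x - 2y^3 + 2y, LT = x^2y.

S(f_1,f_2): lcm = x^2y. S = 7/2xy - 5/3x + 2/3y^3 - 2/3y.
  leading term xy: subtract (-7/4y)·f_1 from 7/2xy - 5/3x + 2/3y^3 - 2/3y → -5/3x + 2/3y^3 - 155/12y
  leading term x: subtract (5/6)·f_1 from -5/3x + 2/3y^3 - 155/12y → 2/3y^3 - 155/12y + 35/6
  leading term y^3: no divisor's leading term divides it; move 2/3y^3 to the remainder.
  leading term y: no divisor's leading term divides it; move -155/12y to the remainder.
  leading term 1: no divisor's leading term divides it; move 35/6 to the remainder.
  remainder 2/3y^3 - 155/12y + 35/6 ≠ 0; add g_3 = 2/3y^3 - 155/12y + 35/6 to the basis.

S(f_1,g_3): leading monomials are coprime, so the S-polynomial reduces to 0 (Buchberger's first criterion).
S(f_2,g_3): lcm = x^2y^3. S = 155/8x^2y - 35/4x^2 + 5/3xy^2 - 2/3y^5 + 2/3y^3.
  leading term x^2y: subtract (-155/16xy)·f_1 from 155/8x^2y - 35/4x^2 + 5/3xy^2 - 2/3y^5 + 2/3y^3 → -35/4x^2 + 5/3xy^2 - 1085/16xy - 2/3y^5 + 2/3y^3
  leading term x^2: subtract (35/8x)·f_1 from -35/4x^2 + 5/3xy^2 - 1085/16xy - 2/3y^5 + 2/3y^3 → 5/3xy^2 - 1085/16xy + 245/8x - 2/3y^5 + 2/3y^3
  leading term xy^2: subtract (-5/6y^2)·f_1 from 5/3xy^2 - 1085/16xy + 245/8x - 2/3y^5 + 2/3y^3 → -1085/16xy + 245/8x - 2/3y^5 + 2/3y^3 - 35/6y^2
  leading term xy: subtract (1085/32y)·f_1 from -1085/16xy + 245/8x - 2/3y^5 + 2/3y^3 - 35/6y^2 → 245/8x - 2/3y^5 + 2/3y^3 - 35/6y^2 + 7595/32y
  leading term x: subtract (-245/16)·f_1 from 245/8x - 2/3y^5 + 2/3y^3 - 35/6y^2 + 7595/32y → -2/3y^5 + 2/3y^3 - 35/6y^2 + 7595/32y - 1715/16
  leading term y^5: subtract (-y^2)·g_3 from -2/3y^5 + 2/3y^3 - 35/6y^2 + 7595/32y - 1715/16 → -49/4y^3 + 7595/32y - 1715/16
  leading term y^3: subtract (-147/8)·g_3 from -49/4y^3 + 7595/32y - 1715/16 → 0
  remainder 0.

Every S-polynomial of the final basis reduces to 0, so we have a Gröbner basis.
Inter-reduce: drop elements whose leading term is divisible by another's, tail-reduce, and make monic.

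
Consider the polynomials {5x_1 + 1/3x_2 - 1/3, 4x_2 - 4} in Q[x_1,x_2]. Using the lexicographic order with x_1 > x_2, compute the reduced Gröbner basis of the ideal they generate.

G = {x_1, x_2 - 1}

f_1 = 5x_1 + 1/3x_2 - 1/3, LT = x_1.
f_2 = 4x_2 - 4, LT = x_2.

The S-polynomials (S(f_1,f_2)) all reduce to 0 modulo the current basis, so we have a Gröbner basis.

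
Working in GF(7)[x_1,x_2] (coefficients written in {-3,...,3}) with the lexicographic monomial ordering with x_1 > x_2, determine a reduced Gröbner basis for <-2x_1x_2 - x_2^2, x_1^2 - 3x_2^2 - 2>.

f_1 = -2x_1x_2 - x_2^2, LT = x_1x_2.
f_2 = x_1^2 - 3x_2^2 - 2, LT = x_1^2.

S(f_1,f_2): lcm = x_1^2x_2. S = -3x_1x_2^2 + 3x_2^3 + 2x_2.
  reduce S modulo (f_1, f_2):
  remainder x_2^3 + 2x_2 ≠ 0; add g_3 = x_2^3 + 2x_2 to the basis.

The other S-polynomials (S(f_1,g_3), S(f_2,g_3)) all reduce to 0 modulo the current basis, so we have a Gröbner basis.

G = {x_1^2 - 3x_2^2 - 2, x_1x_2 - 3x_2^2, x_2^3 + 2x_2}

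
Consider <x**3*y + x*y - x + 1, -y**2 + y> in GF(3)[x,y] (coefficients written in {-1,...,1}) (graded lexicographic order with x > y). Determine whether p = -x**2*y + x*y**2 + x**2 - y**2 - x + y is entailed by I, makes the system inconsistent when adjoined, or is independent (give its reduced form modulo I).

First compute the reduced Gröbner basis of I by Buchberger's algorithm.
f_1 = x**3*y + x*y - x + 1, LT = x**3*y.
f_2 = -y**2 + y, LT = y**2.

S(f_1,f_2): lcm = x**3*y**2. S = x**3*y + x*y**2 - x*y + y.
  reduce S modulo (f_1, f_2):
  remainder -x*y + x + y - 1 ≠ 0; add h_3 = -x*y + x + y - 1 to the basis.

S(f_1,h_3): lcm = x**3*y. S = x**3 + x**2*y - x**2 + x*y - x + 1.
  reduce S modulo (f_1, f_2, h_3):
  remainder x**3 - y - 1 ≠ 0; add h_4 = x**3 - y - 1 to the basis.

The other S-polynomials (S(f_2,h_3), S(f_1,h_4), S(f_2,h_4), S(h_3,h_4)) all reduce to 0 modulo the current basis, so we have a Gröbner basis.
Inter-reduce: drop elements whose leading term is divisible by another's, tail-reduce, and make monic.
Reduced Gröbner basis: {x**3 - y - 1, x*y - x - y + 1, y**2 - y}.
Label its elements g_1 = x**3 - y - 1, g_2 = x*y - x - y + 1, g_3 = y**2 - y.

Reduce p = -x**2*y + x*y**2 + x**2 - y**2 - x + y modulo G:
  leading term x**2*y: subtract (-x)·g_2 from -x**2*y + x*y**2 + x**2 - y**2 - x + y → x*y**2 - x*y - y**2 + y
  leading term x*y**2: subtract (y)·g_2 from x*y**2 - x*y - y**2 + y → 0
  normal form = 0.
Since the normal form is 0, p ∈ I.

-x**2*y + x*y**2 + x**2 - y**2 - x + y lies in I (it reduces to 0).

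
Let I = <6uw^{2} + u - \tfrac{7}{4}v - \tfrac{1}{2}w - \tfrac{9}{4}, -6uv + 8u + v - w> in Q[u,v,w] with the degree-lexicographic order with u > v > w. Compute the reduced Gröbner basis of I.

G = {uw^{2} + \tfrac{1}{6}u - \tfrac{7}{24}v - \tfrac{1}{12}w - \tfrac{3}{8}, vw^{2} - w^{3} - \tfrac{7}{4}v^{2} - \tfrac{1}{2}vw + \tfrac{1}{4}v + \tfrac{1}{2}w + 3, uv - \tfrac{4}{3}u - \tfrac{1}{6}v + \tfrac{1}{6}w}

f_1 = 6uw^{2} + u - \tfrac{7}{4}v - \tfrac{1}{2}w - \tfrac{9}{4}, LT = uw^{2}.
f_2 = -6uv + 8u + v - w, LT = uv.

S(f_1,f_2): lcm = uvw^{2}. S = \tfrac{4}{3}uw^{2} + \tfrac{1}{6}vw^{2} - \tfrac{1}{6}w^{3} + \tfrac{1}{6}uv - \tfrac{7}{24}v^{2} - \tfrac{1}{12}vw - \tfrac{3}{8}v.
  reduce S modulo (f_1, f_2):
  remainder \tfrac{1}{6}vw^{2} - \tfrac{1}{6}w^{3} - \tfrac{7}{24}v^{2} - \tfrac{1}{12}vw + \tfrac{1}{24}v + \tfrac{1}{12}w + \tfrac{1}{2} ≠ 0; add g_3 = \tfrac{1}{6}vw^{2} - \tfrac{1}{6}w^{3} - \tfrac{7}{24}v^{2} - \tfrac{1}{12}vw + \tfrac{1}{24}v + \tfrac{1}{12}w + \tfrac{1}{2} to the basis.

The other S-polynomials (S(f_1,g_3), S(f_2,g_3)) all reduce to 0 modulo the current basis, so we have a Gröbner basis.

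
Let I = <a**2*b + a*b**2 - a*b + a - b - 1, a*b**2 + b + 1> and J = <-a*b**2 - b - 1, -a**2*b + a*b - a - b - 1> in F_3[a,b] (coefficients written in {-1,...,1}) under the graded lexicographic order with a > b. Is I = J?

Yes, the ideals are equal.

Since reduced Gröbner bases are canonical representatives of ideals under a given ordering, it suffices to compute and compare them.
Buchberger on the first generating set:
f_1 = a**2*b + a*b**2 - a*b + a - b - 1, LT = a**2*b.
f_2 = a*b**2 + b + 1, LT = a*b**2.

S(f_1,f_2): lcm = a**2*b**2. S = a*b**3 - a*b**2 - b**2 - a - b.
  leading term a*b**3: subtract (b)·f_2 from a*b**3 - a*b**2 - b**2 - a - b → -a*b**2 + b**2 - a + b
  leading term a*b**2: subtract (-1)·f_2 from -a*b**2 + b**2 - a + b → b**2 - a - b + 1
  leading term b**2: no divisor's leading term divides it; move b**2 to the remainder.
  leading term a: no divisor's leading term divides it; move -a to the remainder.
  leading term b: no divisor's leading term divides it; move -b to the remainder.
  leading term 1: no divisor's leading term divides it; move 1 to the remainder.
  remainder b**2 - a - b + 1 ≠ 0; add g_3 = b**2 - a - b + 1 to the basis.

S(f_1,g_3): lcm = a**2*b**2. S = a*b**3 + a**3 + a**2*b - a*b**2 - a**2 + a*b - b**2 - b.
  leading term a*b**3: subtract (b)·f_2 from a*b**3 + a**3 + a**2*b - a*b**2 - a**2 + a*b - b**2 - b → a**3 + a**2*b - a*b**2 - a**2 + a*b + b**2 + b
  leading term a**3: no divisor's leading term divides it; move a**3 to the remainder.
  leading term a**2*b: subtract (1)·f_1 from a**2*b - a*b**2 - a**2 + a*b + b**2 + b → a*b**2 - a**2 - a*b + b**2 - a - b + 1
  leading term a*b**2: subtract (1)·f_2 from a*b**2 - a**2 - a*b + b**2 - a - b + 1 → -a**2 - a*b + b**2 - a + b
  leading term a**2: no divisor's leading term divides it; move -a**2 to the remainder.
  leading term a*b: no divisor's leading term divides it; move -a*b to the remainder.
  leading term b**2: subtract (1)·g_3 from b**2 - a + b → -b - 1
  leading term b: no divisor's leading term divides it; move -b to the remainder.
  leading term 1: no divisor's leading term divides it; move -1 to the remainder.
  remainder a**3 - a**2 - a*b - b - 1 ≠ 0; add g_4 = a**3 - a**2 - a*b - b - 1 to the basis.

S(f_2,g_3): lcm = a*b**2. S = a**2 + a*b - a + b + 1.
  leading term a**2: no divisor's leading term divides it; move a**2 to the remainder.
  leading term a*b: no divisor's leading term divides it; move a*b to the remainder.
  leading term a: no divisor's leading term divides it; move -a to the remainder.
  leading term b: no divisor's leading term divides it; move b to the remainder.
  leading term 1: no divisor's leading term divides it; move 1 to the remainder.
  remainder a**2 + a*b - a + b + 1 ≠ 0; add g_5 = a**2 + a*b - a + b + 1 to the basis.

The other S-polynomials (S(f_1,g_4), S(f_2,g_4), S(g_3,g_4), S(f_1,g_5), S(f_2,g_5), S(g_3,g_5), S(g_4,g_5)) all reduce to 0 modulo the current basis, so we have a Gröbner basis.
Inter-reduce: drop elements whose leading term is divisible by another's, tail-reduce, and make monic.
Reduced Gröbner basis: {a**2 + a*b - a + b + 1, b**2 - a - b + 1}.

Buchberger on the second generating set:
h_1 = -a*b**2 - b - 1, LT = a*b**2.
h_2 = -a**2*b + a*b - a - b - 1, LT = a**2*b.

S(h_1,h_2): lcm = a**2*b**2. S = a*b**2 - b**2 + a - b.
  leading term a*b**2: subtract (-1)·h_1 from a*b**2 - b**2 + a - b → -b**2 + a + b - 1
  leading term b**2: no divisor's leading term divides it; move -b**2 to the remainder.
  leading term a: no divisor's leading term divides it; move a to the remainder.
  leading term b: no divisor's leading term divides it; move b to the remainder.
  leading term 1: no divisor's leading term divides it; move -1 to the remainder.
  remainder -b**2 + a + b - 1 ≠ 0; add k_3 = -b**2 + a + b - 1 to the basis.

S(h_1,k_3): lcm = a*b**2. S = a**2 + a*b - a + b + 1.
  leading term a**2: no divisor's leading term divides it; move a**2 to the remainder.
  leading term a*b: no divisor's leading term divides it; move a*b to the remainder.
  leading term a: no divisor's leading term divides it; move -a to the remainder.
  leading term b: no divisor's leading term divides it; move b to the remainder.
  leading term 1: no divisor's leading term divides it; move 1 to the remainder.
  remainder a**2 + a*b - a + b + 1 ≠ 0; add k_4 = a**2 + a*b - a + b + 1 to the basis.

The other S-polynomials (S(h_2,k_3), S(h_1,k_4), S(h_2,k_4), S(k_3,k_4)) all reduce to 0 modulo the current basis, so we have a Gröbner basis.
Inter-reduce: drop elements whose leading term is divisible by another's, tail-reduce, and make monic.
Reduced Gröbner basis: {a**2 + a*b - a + b + 1, b**2 - a - b + 1}.

The two bases agree; hence the ideals are identical.
The choice of monomial ordering does not affect the verdict — as long as both bases are computed under the same ordering, their equality decides ideal equality.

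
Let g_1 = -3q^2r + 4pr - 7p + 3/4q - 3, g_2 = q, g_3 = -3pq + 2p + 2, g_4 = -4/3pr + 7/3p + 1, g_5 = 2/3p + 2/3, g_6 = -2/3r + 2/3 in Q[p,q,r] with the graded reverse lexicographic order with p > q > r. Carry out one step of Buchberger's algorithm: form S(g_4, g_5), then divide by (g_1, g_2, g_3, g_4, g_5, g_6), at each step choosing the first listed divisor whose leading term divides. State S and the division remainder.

S(g_4, g_5) = -7/4p - r - 3/4; remainder on division = 0.

lcm(LM(g_4), LM(g_5)) = pr.
S = (lcm/LT(g_4))·g_4 − (lcm/LT(g_5))·g_5 = -7/4p - r - 3/4.
Reduce S modulo (g_1, g_2, g_3, g_4, g_5, g_6) in that order:
  leading term p: subtract (-21/8)·g_5 from -7/4p - r - 3/4 → -r + 1
  leading term r: subtract (3/2)·g_6 from -r + 1 → 0
The remainder is 0, so this S-polynomial contributes no new basis element.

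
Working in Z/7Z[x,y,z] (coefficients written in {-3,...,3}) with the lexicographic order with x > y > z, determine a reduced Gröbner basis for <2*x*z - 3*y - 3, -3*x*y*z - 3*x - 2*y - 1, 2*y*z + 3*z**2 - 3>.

G = {x + 2*z**3 - 3*z**2 - z + 2, y + 3*z**3 + z**2 + 3*z - 2, z**4 - 2*z**3 - 3*z**2 - 3*z - 3}

f_1 = 2*x*z - 3*y - 3, LT = x*z.
f_2 = -3*x*y*z - 3*x - 2*y - 1, LT = x*y*z.
f_3 = 2*y*z + 3*z**2 - 3, LT = y*z.

S(f_1,f_2): lcm = x*y*z. S = -x + 2*y**2 - y + 2.
  reduce S modulo (f_1, f_2, f_3):
  remainder -x + 2*y**2 - y + 2 ≠ 0; add g_4 = -x + 2*y**2 - y + 2 to the basis.

S(f_1,f_3): lcm = x*y*z. S = 2*x*z**2 - 2*x + 2*y**2 + 2*y.
  reduce S modulo (f_1, f_2, f_3, g_4):
  remainder -2*y**2 - 3*y - z**2 + 3*z - 3 ≠ 0; add g_5 = -2*y**2 - 3*y - z**2 + 3*z - 3 to the basis.

S(f_1,g_4): lcm = x*z. S = 2*y**2*z - y*z + 2*y + 2*z + 2.
  reduce S modulo (f_1, f_2, f_3, g_4, g_5):
  remainder -2*y + z**3 - 2*z**2 + z - 3 ≠ 0; add g_6 = -2*y + z**3 - 2*z**2 + z - 3 to the basis.

S(f_2,g_4): lcm = x*y*z. S = x + 2*y**3*z - y**2*z + 2*y*z + 3*y - 2.
  reduce S modulo (f_1, f_2, f_3, g_4, g_5, g_6):
  remainder 2*z**4 + 3*z**3 + z**2 + z + 1 ≠ 0; add g_7 = 2*z**4 + 3*z**3 + z**2 + z + 1 to the basis.

The other S-polynomials (S(f_2,f_3), S(f_3,g_4), S(f_1,g_5), S(f_2,g_5), S(f_3,g_5), S(g_4,g_5), S(f_1,g_6), S(f_2,g_6), S(f_3,g_6), S(g_4,g_6), S(g_5,g_6), S(f_1,g_7), S(f_2,g_7), S(f_3,g_7), S(g_4,g_7), S(g_5,g_7), S(g_6,g_7)) all reduce to 0 modulo the current basis, so we have a Gröbner basis.
Inter-reduce: drop elements whose leading term is divisible by another's, tail-reduce, and make monic.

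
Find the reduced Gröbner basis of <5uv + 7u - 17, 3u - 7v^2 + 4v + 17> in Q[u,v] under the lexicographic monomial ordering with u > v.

G = {u - 7/3v^2 + 4/3v + 17/3, v^3 + 29/35v^2 - 113/35v - 34/7}

Buchberger's algorithm terminates because the ascending chain of leading-term ideals stabilizes.

f_1 = 5uv + 7u - 17, LT = uv.
f_2 = 3u - 7v^2 + 4v + 17, LT = u.

S(f_1,f_2): lcm = uv. S = 7/5u + 7/3v^3 - 4/3v^2 - 17/3v - 17/5.
  leading term u: subtract (7/15)·f_2 from 7/5u + 7/3v^3 - 4/3v^2 - 17/3v - 17/5 → 7/3v^3 + 29/15v^2 - 113/15v - 34/3
  leading term v^3: no divisor's leading term divides it; move 7/3v^3 to the remainder.
  leading term v^2: no divisor's leading term divides it; move 29/15v^2 to the remainder.
  leading term v: no divisor's leading term divides it; move -113/15v to the remainder.
  leading term 1: no divisor's leading term divides it; move -34/3 to the remainder.
  remainder 7/3v^3 + 29/15v^2 - 113/15v - 34/3 ≠ 0; add g_3 = 7/3v^3 + 29/15v^2 - 113/15v - 34/3 to the basis.

The other S-polynomials (S(f_1,g_3), S(f_2,g_3)) all reduce to 0 modulo the current basis, so we have a Gröbner basis.
Inter-reduce: drop elements whose leading term is divisible by another's, tail-reduce, and make monic.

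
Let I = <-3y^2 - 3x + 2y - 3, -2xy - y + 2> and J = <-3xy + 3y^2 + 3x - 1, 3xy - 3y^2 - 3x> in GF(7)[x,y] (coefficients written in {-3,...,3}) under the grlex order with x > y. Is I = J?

No, the ideals differ.

Two ideals are equal iff their reduced Gröbner bases coincide (the reduced basis is unique for a fixed ordering).
Buchberger on the first generating set:
f_1 = -3y^2 - 3x + 2y - 3, LT = y^2.
f_2 = -2xy - y + 2, LT = xy.

S(f_1,f_2): lcm = xy^2. S = x^2 - 3xy + 3y^2 + x + y.
  leading term x^2: no divisor's leading term divides it; move x^2 to the remainder.
  leading term xy: subtract (-2)·f_2 from -3xy + 3y^2 + x + y → 3y^2 + x - y - 3
  leading term y^2: subtract (-1)·f_1 from 3y^2 + x - y - 3 → -2x + y + 1
  leading term x: no divisor's leading term divides it; move -2x to the remainder.
  leading term y: no divisor's leading term divides it; move y to the remainder.
  leading term 1: no divisor's leading term divides it; move 1 to the remainder.
  remainder x^2 - 2x + y + 1 ≠ 0; add g_3 = x^2 - 2x + y + 1 to the basis.

The other S-polynomials (S(f_1,g_3), S(f_2,g_3)) all reduce to 0 modulo the current basis, so we have a Gröbner basis.
Inter-reduce: drop elements whose leading term is divisible by another's, tail-reduce, and make monic.
Reduced Gröbner basis: {x^2 - 2x + y + 1, xy - 3y - 1, y^2 + x - 3y + 1}.

Buchberger on the second generating set:
h_1 = -3xy + 3y^2 + 3x - 1, LT = xy.
h_2 = 3xy - 3y^2 - 3x, LT = xy.

S(h_1,h_2): lcm = xy. S = -2.
  leading term 1: no divisor's leading term divides it; move -2 to the remainder.
  remainder -2 ≠ 0; add k_3 = -2 to the basis.

The other S-polynomials (S(h_1,k_3), S(h_2,k_3)) all reduce to 0 modulo the current basis, so we have a Gröbner basis.
Inter-reduce: drop elements whose leading term is divisible by another's, tail-reduce, and make monic.
Reduced Gröbner basis: {1}.

These differ, so the ideals are not equal.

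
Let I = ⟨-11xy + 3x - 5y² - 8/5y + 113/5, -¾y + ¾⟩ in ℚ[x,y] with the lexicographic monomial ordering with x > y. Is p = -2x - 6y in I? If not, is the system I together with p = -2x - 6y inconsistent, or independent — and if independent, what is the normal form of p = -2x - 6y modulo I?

Adjoining -2x - 6y makes the ideal the whole ring: the system is inconsistent.

First compute the reduced Gröbner basis of I by Buchberger's algorithm.
f_1 = -11xy + 3x - 5y² - 8/5y + 113/5, LT = xy.
f_2 = -¾y + ¾, LT = y.

S(f_1,f_2): lcm = xy. S = 8/11x + 5/11y² + 8/55y - 113/55.
  leading term x: no divisor's leading term divides it; move 8/11x to the remainder.
  leading term y²: subtract (-20/33y)·f_2 from 5/11y² + 8/55y - 113/55 → ⅗y - 113/55
  leading term y: subtract (-⅘)·f_2 from ⅗y - 113/55 → -16/11
  leading term 1: no divisor's leading term divides it; move -16/11 to the remainder.
  remainder 8/11x - 16/11 ≠ 0; add h_3 = 8/11x - 16/11 to the basis.

The other S-polynomials (S(f_1,h_3), S(f_2,h_3)) all reduce to 0 modulo the current basis, so we have a Gröbner basis.
Inter-reduce: drop elements whose leading term is divisible by another's, tail-reduce, and make monic.
Reduced Gröbner basis: {x - 2, y - 1}.
Label its elements g_1 = x - 2, g_2 = y - 1.

Reduce p = -2x - 6y modulo G:
  leading term x: subtract (-2)·g_1 from -2x - 6y → -6y - 4
  leading term y: subtract (-6)·g_2 from -6y - 4 → -10
  leading term 1: no divisor's leading term divides it; move -10 to the remainder.
  normal form = -10.
The normal form is nonzero, so p ∉ I. Since p minus its normal form lies in I, I + (p) = I + (r) where r = -10; decide whether this ideal is the whole ring.
Here r = -10 is a nonzero constant, hence a unit: 1 ∈ I + (p), the Gröbner basis of I + (p) is {1}, and the enlarged system has no common solution — adjoining p is inconsistent.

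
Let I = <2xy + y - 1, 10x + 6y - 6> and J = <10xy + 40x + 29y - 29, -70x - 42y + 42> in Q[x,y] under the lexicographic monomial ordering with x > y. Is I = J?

Since reduced Gröbner bases are canonical representatives of ideals under a given ordering, it suffices to compute and compare them.
Buchberger on the first generating set:
f_1 = 2xy + y - 1, LT = xy.
f_2 = 10x + 6y - 6, LT = x.

S(f_1,f_2): lcm = xy. S = -3/5y^2 + 11/10y - 1/2.
  leading term y^2: no divisor's leading term divides it; move -3/5y^2 to the remainder.
  leading term y: no divisor's leading term divides it; move 11/10y to the remainder.
  leading term 1: no divisor's leading term divides it; move -1/2 to the remainder.
  remainder -3/5y^2 + 11/10y - 1/2 ≠ 0; add g_3 = -3/5y^2 + 11/10y - 1/2 to the basis.

The other S-polynomials (S(f_1,g_3), S(f_2,g_3)) all reduce to 0 modulo the current basis, so we have a Gröbner basis.
Inter-reduce: drop elements whose leading term is divisible by another's, tail-reduce, and make monic.
Reduced Gröbner basis: {x + 3/5y - 3/5, y^2 - 11/6y + 5/6}.

Buchberger on the second generating set:
h_1 = 10xy + 40x + 29y - 29, LT = xy.
h_2 = -70x - 42y + 42, LT = x.

S(h_1,h_2): lcm = xy. S = 4x - 3/5y^2 + 7/2y - 29/10.
  leading term x: subtract (-2/35)·h_2 from 4x - 3/5y^2 + 7/2y - 29/10 → -3/5y^2 + 11/10y - 1/2
  leading term y^2: no divisor's leading term divides it; move -3/5y^2 to the remainder.
  leading term y: no divisor's leading term divides it; move 11/10y to the remainder.
  leading term 1: no divisor's leading term divides it; move -1/2 to the remainder.
  remainder -3/5y^2 + 11/10y - 1/2 ≠ 0; add k_3 = -3/5y^2 + 11/10y - 1/2 to the basis.

The other S-polynomials (S(h_1,k_3), S(h_2,k_3)) all reduce to 0 modulo the current basis, so we have a Gröbner basis.
Inter-reduce: drop elements whose leading term is divisible by another's, tail-reduce, and make monic.
Reduced Gröbner basis: {x + 3/5y - 3/5, y^2 - 11/6y + 5/6}.

These coincide, so the ideals are equal.

Yes, the ideals are equal.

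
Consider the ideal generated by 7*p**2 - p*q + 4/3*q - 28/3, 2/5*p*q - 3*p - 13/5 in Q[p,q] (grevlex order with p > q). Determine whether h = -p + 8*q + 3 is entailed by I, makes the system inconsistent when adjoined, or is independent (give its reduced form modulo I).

First compute the reduced Gröbner basis of I by Buchberger's algorithm.
f_1 = 7*p**2 - p*q + 4/3*q - 28/3, LT = p**2.
f_2 = 2/5*p*q - 3*p - 13/5, LT = p*q.

S(f_1,f_2): lcm = p**2*q. S = -1/7*p*q**2 + 15/2*p**2 + 4/21*q**2 + 13/2*p - 4/3*q.
  reduce S modulo (f_1, f_2):
  remainder 4/21*q**2 + 13/2*p - 155/42*q + 10 ≠ 0; add k_3 = 4/21*q**2 + 13/2*p - 155/42*q + 10 to the basis.

The other S-polynomials (S(f_1,k_3), S(f_2,k_3)) all reduce to 0 modulo the current basis, so we have a Gröbner basis.
Inter-reduce: drop elements whose leading term is divisible by another's, tail-reduce, and make monic.
Reduced Gröbner basis: {p**2 - 15/14*p + 4/21*q - 95/42, p*q - 15/2*p - 13/2, q**2 + 273/8*p - 155/8*q + 105/2}.
Label its elements g_1 = p**2 - 15/14*p + 4/21*q - 95/42, g_2 = p*q - 15/2*p - 13/2, g_3 = q**2 + 273/8*p - 155/8*q + 105/2.

Reduce h = -p + 8*q + 3 modulo G:
  leading term p: no divisor's leading term divides it; move -p to the remainder.
  leading term q: no divisor's leading term divides it; move 8*q to the remainder.
  leading term 1: no divisor's leading term divides it; move 3 to the remainder.
  normal form = -p + 8*q + 3.
The normal form is nonzero, so h ∉ I. Since h minus its normal form lies in I, I + (h) = I + (r) where r = -p + 8*q + 3; decide whether this ideal is the whole ring.
Run Buchberger on G together with r (pairs among the g_i already reduce to 0 since G is a Gröbner basis):
g_1 = p**2 - 15/14*p + 4/21*q - 95/42, LT = p**2.
g_2 = p*q - 15/2*p - 13/2, LT = p*q.
g_3 = q**2 + 273/8*p - 155/8*q + 105/2, LT = q**2.
r = -p + 8*q + 3, LT = p.

S(g_1,r): lcm = p**2. S = 8*p*q + 27/14*p + 4/21*q - 95/42.
  reduce S modulo (g_1, g_2, g_3, r):
  remainder 10408/21*q + 4946/21 ≠ 0; add m_5 = 10408/21*q + 4946/21 to the basis.

S(g_2,r): lcm = p*q. S = 8*q**2 - 15/2*p + 3*q - 13/2.
  reduce S modulo (g_1, g_2, g_3, r, m_5):
  remainder -719997/2602 ≠ 0; add m_6 = -719997/2602 to the basis.

The other S-polynomials (S(g_1,g_2), S(g_1,g_3), S(g_2,g_3), S(g_3,r), S(g_1,m_5), S(g_2,m_5), S(g_3,m_5), S(r,m_5), S(g_1,m_6), S(g_2,m_6), S(g_3,m_6), S(r,m_6), S(m_5,m_6)) all reduce to 0 modulo the current basis, so we have a Gröbner basis.
Inter-reduce: drop elements whose leading term is divisible by another's, tail-reduce, and make monic.
Reduced Gröbner basis: {1}.
The reduced Gröbner basis of I + (h) is {1}: the ideal is the whole ring, so the enlarged system has no common solution — adjoining h is inconsistent.

Adjoining -p + 8*q + 3 makes the ideal the whole ring: the system is inconsistent.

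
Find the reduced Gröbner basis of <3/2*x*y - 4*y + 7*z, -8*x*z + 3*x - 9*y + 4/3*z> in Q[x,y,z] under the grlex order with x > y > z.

This is the nonlinear analogue of row-reducing a linear system.

f_1 = 3/2*x*y - 4*y + 7*z, LT = x*y.
f_2 = -8*x*z + 3*x - 9*y + 4/3*z, LT = x*z.

S(f_1,f_2): lcm = x*y*z. S = 3/8*x*y - 9/8*y**2 - 5/2*y*z + 14/3*z**2.
  leading term x*y: subtract (1/4)·f_1 from 3/8*x*y - 9/8*y**2 - 5/2*y*z + 14/3*z**2 → -9/8*y**2 - 5/2*y*z + 14/3*z**2 + y - 7/4*z
  leading term y**2: no divisor's leading term divides it; move -9/8*y**2 to the remainder.
  leading term y*z: no divisor's leading term divides it; move -5/2*y*z to the remainder.
  leading term z**2: no divisor's leading term divides it; move 14/3*z**2 to the remainder.
  leading term y: no divisor's leading term divides it; move y to the remainder.
  leading term z: no divisor's leading term divides it; move -7/4*z to the remainder.
  remainder -9/8*y**2 - 5/2*y*z + 14/3*z**2 + y - 7/4*z ≠ 0; add g_3 = -9/8*y**2 - 5/2*y*z + 14/3*z**2 + y - 7/4*z to the basis.

S(f_1,g_3): lcm = x*y**2. S = -20/9*x*y*z + 112/27*x*z**2 + 8/9*x*y - 14/9*x*z - 8/3*y**2 + 14/3*y*z.
  leading term x*y*z: subtract (-40/27*z)·f_1 from -20/9*x*y*z + 112/27*x*z**2 + 8/9*x*y - 14/9*x*z - 8/3*y**2 + 14/3*y*z → 112/27*x*z**2 + 8/9*x*y - 14/9*x*z - 8/3*y**2 - 34/27*y*z + 280/27*z**2
  leading term x*z**2: subtract (-14/27*z)·f_2 from 112/27*x*z**2 + 8/9*x*y - 14/9*x*z - 8/3*y**2 - 34/27*y*z + 280/27*z**2 → 8/9*x*y - 8/3*y**2 - 160/27*y*z + 896/81*z**2
  leading term x*y: subtract (16/27)·f_1 from 8/9*x*y - 8/3*y**2 - 160/27*y*z + 896/81*z**2 → -8/3*y**2 - 160/27*y*z + 896/81*z**2 + 64/27*y - 112/27*z
  leading term y**2: subtract (64/27)·g_3 from -8/3*y**2 - 160/27*y*z + 896/81*z**2 + 64/27*y - 112/27*z → 0
  remainder 0.

S(f_2,g_3): leading monomials are coprime, so the S-polynomial reduces to 0 (Buchberger's first criterion).
Every S-polynomial of the final basis reduces to 0, so we have a Gröbner basis.

G = {x*y - 8/3*y + 14/3*z, x*z - 3/8*x + 9/8*y - 1/6*z, y**2 + 20/9*y*z - 112/27*z**2 - 8/9*y + 14/9*z}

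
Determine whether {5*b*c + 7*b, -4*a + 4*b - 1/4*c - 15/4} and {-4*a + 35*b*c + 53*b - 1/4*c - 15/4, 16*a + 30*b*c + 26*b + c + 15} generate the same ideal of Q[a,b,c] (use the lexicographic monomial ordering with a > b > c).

Since reduced Gröbner bases are canonical representatives of ideals under a given ordering, it suffices to compute and compare them.
Buchberger on the first generating set:
f_1 = 5*b*c + 7*b, LT = b*c.
f_2 = -4*a + 4*b - 1/4*c - 15/4, LT = a.

S(f_1,f_2): leading monomials are coprime, so the S-polynomial reduces to 0 (Buchberger's first criterion).
Every S-polynomial of the final basis reduces to 0, so we have a Gröbner basis.
Inter-reduce: drop elements whose leading term is divisible by another's, tail-reduce, and make monic.
Reduced Gröbner basis: {a - b + 1/16*c + 15/16, b*c + 7/5*b}.

Buchberger on the second generating set:
h_1 = -4*a + 35*b*c + 53*b - 1/4*c - 15/4, LT = a.
h_2 = 16*a + 30*b*c + 26*b + c + 15, LT = a.

S(h_1,h_2): lcm = a. S = -85/8*b*c - 119/8*b.
  leading term b*c: no divisor's leading term divides it; move -85/8*b*c to the remainder.
  leading term b: no divisor's leading term divides it; move -119/8*b to the remainder.
  remainder -85/8*b*c - 119/8*b ≠ 0; add k_3 = -85/8*b*c - 119/8*b to the basis.

S(h_1,k_3): leading monomials are coprime, so the S-polynomial reduces to 0 (Buchberger's first criterion).
S(h_2,k_3): leading monomials are coprime, so the S-polynomial reduces to 0 (Buchberger's first criterion).
Every S-polynomial of the final basis reduces to 0, so we have a Gröbner basis.
Inter-reduce: drop elements whose leading term is divisible by another's, tail-reduce, and make monic.
Reduced Gröbner basis: {a - b + 1/16*c + 15/16, b*c + 7/5*b}.

These coincide, so the ideals are equal.

Yes, the ideals are equal.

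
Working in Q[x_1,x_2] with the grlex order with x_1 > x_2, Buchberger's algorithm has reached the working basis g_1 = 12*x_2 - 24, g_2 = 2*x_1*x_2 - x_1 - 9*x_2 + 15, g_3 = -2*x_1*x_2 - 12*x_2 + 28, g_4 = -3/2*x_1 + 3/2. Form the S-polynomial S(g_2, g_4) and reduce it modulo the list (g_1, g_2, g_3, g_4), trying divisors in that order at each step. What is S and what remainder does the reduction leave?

S(g_2, g_4) = -1/2*x_1 - 7/2*x_2 + 15/2; remainder on division = 0.

lcm(LM(g_2), LM(g_4)) = x_1*x_2.
S = (lcm/LT(g_2))·g_2 − (lcm/LT(g_4))·g_4 = -1/2*x_1 - 7/2*x_2 + 15/2.
Reduce S modulo (g_1, g_2, g_3, g_4) in that order:
  leading term x_1: subtract (1/3)·g_4 from -1/2*x_1 - 7/2*x_2 + 15/2 → -7/2*x_2 + 7
  leading term x_2: subtract (-7/24)·g_1 from -7/2*x_2 + 7 → 0
The remainder is 0, so this S-polynomial contributes no new basis element.
An S-polynomial is built so that the two leading terms cancel; whether anything survives reduction is exactly the Gröbner-basis criterion.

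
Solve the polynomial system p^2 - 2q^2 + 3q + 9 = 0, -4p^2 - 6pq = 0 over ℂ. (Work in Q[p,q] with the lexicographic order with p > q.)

{(9, -6), (0, -3/2), (0, 3)}

Compute a lex Gröbner basis by Buchberger's algorithm.
f_1 = p^2 - 2q^2 + 3q + 9, LT = p^2.
f_2 = -4p^2 - 6pq, LT = p^2.

S(f_1,f_2): lcm = p^2. S = -3/2pq - 2q^2 + 3q + 9.
  leading term pq: no divisor's leading term divides it; move -3/2pq to the remainder.
  leading term q^2: no divisor's leading term divides it; move -2q^2 to the remainder.
  leading term q: no divisor's leading term divides it; move 3q to the remainder.
  leading term 1: no divisor's leading term divides it; move 9 to the remainder.
  remainder -3/2pq - 2q^2 + 3q + 9 ≠ 0; add h_3 = -3/2pq - 2q^2 + 3q + 9 to the basis.

S(f_1,h_3): lcm = p^2q. S = -4/3pq^2 + 2pq + 6p - 2q^3 + 3q^2 + 9q.
  leading term pq^2: subtract (8/9q)·h_3 from -4/3pq^2 + 2pq + 6p - 2q^3 + 3q^2 + 9q → 2pq + 6p - 2/9q^3 + 1/3q^2 + q
  leading term pq: subtract (-4/3)·h_3 from 2pq + 6p - 2/9q^3 + 1/3q^2 + q → 6p - 2/9q^3 - 7/3q^2 + 5q + 12
  leading term p: no divisor's leading term divides it; move 6p to the remainder.
  leading term q^3: no divisor's leading term divides it; move -2/9q^3 to the remainder.
  leading term q^2: no divisor's leading term divides it; move -7/3q^2 to the remainder.
  leading term q: no divisor's leading term divides it; move 5q to the remainder.
  leading term 1: no divisor's leading term divides it; move 12 to the remainder.
  remainder 6p - 2/9q^3 - 7/3q^2 + 5q + 12 ≠ 0; add h_4 = 6p - 2/9q^3 - 7/3q^2 + 5q + 12 to the basis.

S(f_1,h_4): lcm = p^2. S = 1/27pq^3 + 7/18pq^2 - 5/6pq - 2p - 2q^2 + 3q + 9.
  leading term pq^3: subtract (-2/81q^2)·h_3 from 1/27pq^3 + 7/18pq^2 - 5/6pq - 2p - 2q^2 + 3q + 9 → 7/18pq^2 - 5/6pq - 2p - 4/81q^4 + 2/27q^3 - 16/9q^2 + 3q + 9
  leading term pq^2: subtract (-7/27q)·h_3 from 7/18pq^2 - 5/6pq - 2p - 4/81q^4 + 2/27q^3 - 16/9q^2 + 3q + 9 → -5/6pq - 2p - 4/81q^4 - 4/9q^3 - q^2 + 16/3q + 9
  leading term pq: subtract (5/9)·h_3 from -5/6pq - 2p - 4/81q^4 - 4/9q^3 - q^2 + 16/3q + 9 → -2p - 4/81q^4 - 4/9q^3 + 1/9q^2 + 11/3q + 4
  leading term p: subtract (-1/3)·h_4 from -2p - 4/81q^4 - 4/9q^3 + 1/9q^2 + 11/3q + 4 → -4/81q^4 - 14/27q^3 - 2/3q^2 + 16/3q + 8
  leading term q^4: no divisor's leading term divides it; move -4/81q^4 to the remainder.
  leading term q^3: no divisor's leading term divides it; move -14/27q^3 to the remainder.
  leading term q^2: no divisor's leading term divides it; move -2/3q^2 to the remainder.
  leading term q: no divisor's leading term divides it; move 16/3q to the remainder.
  leading term 1: no divisor's leading term divides it; move 8 to the remainder.
  remainder -4/81q^4 - 14/27q^3 - 2/3q^2 + 16/3q + 8 ≠ 0; add h_5 = -4/81q^4 - 14/27q^3 - 2/3q^2 + 16/3q + 8 to the basis.

The other S-polynomials (S(f_2,h_3), S(f_2,h_4), S(h_3,h_4), S(f_1,h_5), S(f_2,h_5), S(h_3,h_5), S(h_4,h_5)) all reduce to 0 modulo the current basis, so we have a Gröbner basis.
Inter-reduce: drop elements whose leading term is divisible by another's, tail-reduce, and make monic.
Reduced Gröbner basis: {p - 1/27q^3 - 7/18q^2 + 5/6q + 2, q^4 + 21/2q^3 + 27/2q^2 - 108q - 162}.

From the last basis element, q^4 + 21/2q^3 + 27/2q^2 - 108q - 162 = 0, so q takes values in {-6, -3/2, 3}. Each choice, substituted upward through the basis, yields the corresponding point(s) of the solution set.
  q = -6: the earlier basis element becomes p - 9 = 0, giving p = 9 — point (9, -6).
  q = -3/2: the earlier basis element becomes p = 0, giving p = 0 — point (0, -3/2).
  q = 3: the earlier basis element becomes p = 0, giving p = 0 — point (0, 3).
Substituting each solution back into the original system confirms all equations vanish.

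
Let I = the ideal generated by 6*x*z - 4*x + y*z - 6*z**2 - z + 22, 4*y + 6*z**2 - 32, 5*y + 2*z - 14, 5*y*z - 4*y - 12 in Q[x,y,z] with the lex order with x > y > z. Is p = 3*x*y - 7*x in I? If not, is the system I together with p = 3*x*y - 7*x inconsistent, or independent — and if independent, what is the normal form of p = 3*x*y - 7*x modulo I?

3*x*y - 7*x lies in I (it reduces to 0).

First compute the reduced Gröbner basis of I by Buchberger's algorithm.
f_1 = 6*x*z - 4*x + y*z - 6*z**2 - z + 22, LT = x*z.
f_2 = 4*y + 6*z**2 - 32, LT = y.
f_3 = 5*y + 2*z - 14, LT = y.
f_4 = 5*y*z - 4*y - 12, LT = y*z.

S(f_1,f_4): lcm = x*y*z. S = 2/15*x*y + 12/5*x + 1/6*y**2*z - y*z**2 - 1/6*y*z + 11/3*y.
  reduce S modulo (f_1, f_2, f_3, f_4):
  remainder 152/45*x + 3/8*z**5 + 29/20*z**4 - 239/60*z**3 - 67/5*z**2 + 92/9*z + 1342/45 ≠ 0; add h_5 = 152/45*x + 3/8*z**5 + 29/20*z**4 - 239/60*z**3 - 67/5*z**2 + 92/9*z + 1342/45 to the basis.

S(f_2,f_3): lcm = y. S = 3/2*z**2 - 2/5*z - 26/5.
  reduce S modulo (f_1, f_2, f_3, f_4, h_5):
  remainder 3/2*z**2 - 2/5*z - 26/5 ≠ 0; add h_6 = 3/2*z**2 - 2/5*z - 26/5 to the basis.

S(f_2,f_4): lcm = y*z. S = 4/5*y + 3/2*z**3 - 8*z + 12/5.
  reduce S modulo (f_1, f_2, f_3, f_4, h_5, h_6):
  remainder -226/75*z + 452/75 ≠ 0; add h_7 = -226/75*z + 452/75 to the basis.

The other S-polynomials (S(f_1,f_2), S(f_1,f_3), S(f_3,f_4), S(f_1,h_5), S(f_2,h_5), S(f_3,h_5), S(f_4,h_5), S(f_1,h_6), S(f_2,h_6), S(f_3,h_6), S(f_4,h_6), S(h_5,h_6), S(f_1,h_7), S(f_2,h_7), S(f_3,h_7), S(f_4,h_7), S(h_5,h_7), S(h_6,h_7)) all reduce to 0 modulo the current basis, so we have a Gröbner basis.
Inter-reduce: drop elements whose leading term is divisible by another's, tail-reduce, and make monic.
Reduced Gröbner basis: {x, y - 2, z - 2}.
Label its elements g_1 = x, g_2 = y - 2, g_3 = z - 2.

Reduce p = 3*x*y - 7*x modulo G:
  leading term x*y: subtract (3*y)·g_1 from 3*x*y - 7*x → -7*x
  leading term x: subtract (-7)·g_1 from -7*x → 0
  normal form = 0.
Since the normal form is 0, p ∈ I.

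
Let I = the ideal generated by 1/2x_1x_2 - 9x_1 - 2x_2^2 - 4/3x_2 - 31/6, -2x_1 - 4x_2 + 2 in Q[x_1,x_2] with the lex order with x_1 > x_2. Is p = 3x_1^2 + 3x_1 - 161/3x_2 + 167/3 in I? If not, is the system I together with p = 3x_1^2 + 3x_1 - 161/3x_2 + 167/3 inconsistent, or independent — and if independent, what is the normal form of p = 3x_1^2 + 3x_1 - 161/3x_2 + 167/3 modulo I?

Adjoining 3x_1^2 + 3x_1 - 161/3x_2 + 167/3 makes the ideal the whole ring: the system is inconsistent.

First compute the reduced Gröbner basis of I by Buchberger's algorithm.
f_1 = 1/2x_1x_2 - 9x_1 - 2x_2^2 - 4/3x_2 - 31/6, LT = x_1x_2.
f_2 = -2x_1 - 4x_2 + 2, LT = x_1.

S(f_1,f_2): lcm = x_1x_2. S = -18x_1 - 6x_2^2 - 5/3x_2 - 31/3.
  leading term x_1: subtract (9)·f_2 from -18x_1 - 6x_2^2 - 5/3x_2 - 31/3 → -6x_2^2 + 103/3x_2 - 85/3
  leading term x_2^2: no divisor's leading term divides it; move -6x_2^2 to the remainder.
  leading term x_2: no divisor's leading term divides it; move 103/3x_2 to the remainder.
  leading term 1: no divisor's leading term divides it; move -85/3 to the remainder.
  remainder -6x_2^2 + 103/3x_2 - 85/3 ≠ 0; add h_3 = -6x_2^2 + 103/3x_2 - 85/3 to the basis.

The other S-polynomials (S(f_1,h_3), S(f_2,h_3)) all reduce to 0 modulo the current basis, so we have a Gröbner basis.
Inter-reduce: drop elements whose leading term is divisible by another's, tail-reduce, and make monic.
Reduced Gröbner basis: {x_1 + 2x_2 - 1, x_2^2 - 103/18x_2 + 85/18}.
Label its elements g_1 = x_1 + 2x_2 - 1, g_2 = x_2^2 - 103/18x_2 + 85/18.

Reduce p = 3x_1^2 + 3x_1 - 161/3x_2 + 167/3 modulo G:
  leading term x_1^2: subtract (3x_1)·g_1 from 3x_1^2 + 3x_1 - 161/3x_2 + 167/3 → -6x_1x_2 + 6x_1 - 161/3x_2 + 167/3
  leading term x_1x_2: subtract (-6x_2)·g_1 from -6x_1x_2 + 6x_1 - 161/3x_2 + 167/3 → 6x_1 + 12x_2^2 - 179/3x_2 + 167/3
  leading term x_1: subtract (6)·g_1 from 6x_1 + 12x_2^2 - 179/3x_2 + 167/3 → 12x_2^2 - 215/3x_2 + 185/3
  leading term x_2^2: subtract (12)·g_2 from 12x_2^2 - 215/3x_2 + 185/3 → -3x_2 + 5
  leading term x_2: no divisor's leading term divides it; move -3x_2 to the remainder.
  leading term 1: no divisor's leading term divides it; move 5 to the remainder.
  normal form = -3x_2 + 5.
The normal form is nonzero, so p ∉ I. Since p minus its normal form lies in I, I + (p) = I + (r) where r = -3x_2 + 5; decide whether this ideal is the whole ring.
Run Buchberger on G together with r (pairs among the g_i already reduce to 0 since G is a Gröbner basis):
g_1 = x_1 + 2x_2 - 1, LT = x_1.
g_2 = x_2^2 - 103/18x_2 + 85/18, LT = x_2^2.
r = -3x_2 + 5, LT = x_2.

S(g_2,r): lcm = x_2^2. S = -73/18x_2 + 85/18.
  leading term x_2: subtract (73/54)·r from -73/18x_2 + 85/18 → -55/27
  leading term 1: no divisor's leading term divides it; move -55/27 to the remainder.
  remainder -55/27 ≠ 0; add m_4 = -55/27 to the basis.

The other S-polynomials (S(g_1,g_2), S(g_1,r), S(g_1,m_4), S(g_2,m_4), S(r,m_4)) all reduce to 0 modulo the current basis, so we have a Gröbner basis.
Inter-reduce: drop elements whose leading term is divisible by another's, tail-reduce, and make monic.
Reduced Gröbner basis: {1}.
The reduced Gröbner basis of I + (p) is {1}: the ideal is the whole ring, so the enlarged system has no common solution — adjoining p is inconsistent.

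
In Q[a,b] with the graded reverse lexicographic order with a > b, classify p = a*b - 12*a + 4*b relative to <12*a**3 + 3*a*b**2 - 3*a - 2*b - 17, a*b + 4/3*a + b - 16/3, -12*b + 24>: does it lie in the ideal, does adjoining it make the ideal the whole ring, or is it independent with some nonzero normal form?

Adjoining a*b - 12*a + 4*b makes the ideal the whole ring: the system is inconsistent.

First compute the reduced Gröbner basis of I by Buchberger's algorithm.
f_1 = 12*a**3 + 3*a*b**2 - 3*a - 2*b - 17, LT = a**3.
f_2 = a*b + 4/3*a + b - 16/3, LT = a*b.
f_3 = -12*b + 24, LT = b.

S(f_1,f_2): lcm = a**3*b. S = 1/4*a*b**3 - 4/3*a**3 - a**2*b + 16/3*a**2 - 1/4*a*b - 1/6*b**2 - 17/12*b.
  reduce S modulo (f_1, f_2, f_3):
  remainder 20/3*a**2 - 20/3*a ≠ 0; add h_4 = 20/3*a**2 - 20/3*a to the basis.

S(f_2,f_3): lcm = a*b. S = 10/3*a + b - 16/3.
  reduce S modulo (f_1, f_2, f_3, h_4):
  remainder 10/3*a - 10/3 ≠ 0; add h_5 = 10/3*a - 10/3 to the basis.

The other S-polynomials (S(f_1,f_3), S(f_1,h_4), S(f_2,h_4), S(f_3,h_4), S(f_1,h_5), S(f_2,h_5), S(f_3,h_5), S(h_4,h_5)) all reduce to 0 modulo the current basis, so we have a Gröbner basis.
Inter-reduce: drop elements whose leading term is divisible by another's, tail-reduce, and make monic.
Reduced Gröbner basis: {a - 1, b - 2}.
Label its elements g_1 = a - 1, g_2 = b - 2.

Reduce p = a*b - 12*a + 4*b modulo G:
  leading term a*b: subtract (b)·g_1 from a*b - 12*a + 4*b → -12*a + 5*b
  leading term a: subtract (-12)·g_1 from -12*a + 5*b → 5*b - 12
  leading term b: subtract (5)·g_2 from 5*b - 12 → -2
  leading term 1: no divisor's leading term divides it; move -2 to the remainder.
  normal form = -2.
The normal form is nonzero, so p ∉ I. Since p minus its normal form lies in I, I + (p) = I + (r) where r = -2; decide whether this ideal is the whole ring.
Here r = -2 is a nonzero constant, hence a unit: 1 ∈ I + (p), the Gröbner basis of I + (p) is {1}, and the enlarged system has no common solution — adjoining p is inconsistent.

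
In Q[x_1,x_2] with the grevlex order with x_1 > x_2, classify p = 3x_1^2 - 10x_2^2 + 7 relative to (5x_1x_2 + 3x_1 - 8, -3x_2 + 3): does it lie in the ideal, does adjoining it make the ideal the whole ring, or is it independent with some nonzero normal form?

First compute the reduced Gröbner basis of I by Buchberger's algorithm.
f_1 = 5x_1x_2 + 3x_1 - 8, LT = x_1x_2.
f_2 = -3x_2 + 3, LT = x_2.

S(f_1,f_2): lcm = x_1x_2. S = 8/5x_1 - 8/5.
  reduce S modulo (f_1, f_2):
  remainder 8/5x_1 - 8/5 ≠ 0; add h_3 = 8/5x_1 - 8/5 to the basis.

The other S-polynomials (S(f_1,h_3), S(f_2,h_3)) all reduce to 0 modulo the current basis, so we have a Gröbner basis.
Inter-reduce: drop elements whose leading term is divisible by another's, tail-reduce, and make monic.
Reduced Gröbner basis: {x_1 - 1, x_2 - 1}.
Label its elements g_1 = x_1 - 1, g_2 = x_2 - 1.

Reduce p = 3x_1^2 - 10x_2^2 + 7 modulo G:
  leading term x_1^2: subtract (3x_1)·g_1 from 3x_1^2 - 10x_2^2 + 7 → -10x_2^2 + 3x_1 + 7
  leading term x_2^2: subtract (-10x_2)·g_2 from -10x_2^2 + 3x_1 + 7 → 3x_1 - 10x_2 + 7
  leading term x_1: subtract (3)·g_1 from 3x_1 - 10x_2 + 7 → -10x_2 + 10
  leading term x_2: subtract (-10)·g_2 from -10x_2 + 10 → 0
  normal form = 0.
Since the normal form is 0, p ∈ I.

The remainder on division by a Gröbner basis is unique — it is the normal form.

3x_1^2 - 10x_2^2 + 7 lies in I (it reduces to 0).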